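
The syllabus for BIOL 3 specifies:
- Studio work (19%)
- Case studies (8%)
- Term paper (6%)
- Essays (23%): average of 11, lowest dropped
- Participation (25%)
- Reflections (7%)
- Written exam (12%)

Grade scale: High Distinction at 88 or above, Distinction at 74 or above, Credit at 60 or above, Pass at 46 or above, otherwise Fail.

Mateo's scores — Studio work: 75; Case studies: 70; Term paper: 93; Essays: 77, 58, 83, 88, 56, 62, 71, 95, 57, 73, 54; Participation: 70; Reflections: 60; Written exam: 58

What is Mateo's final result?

Credit

Essays: drop 54 → average of remaining 10 = 720/10 = 72
Weighted total:
  Studio work 75 × 0.19 = 14.25
  Case studies 70 × 0.08 = 5.6
  Term paper 93 × 0.06 = 5.58
  Essays 72 × 0.23 = 16.56
  Participation 70 × 0.25 = 17.5
  Reflections 60 × 0.07 = 4.2
  Written exam 58 × 0.12 = 6.96
Sum = 70.65
70.65 is ≥ 60 and < 74 → Credit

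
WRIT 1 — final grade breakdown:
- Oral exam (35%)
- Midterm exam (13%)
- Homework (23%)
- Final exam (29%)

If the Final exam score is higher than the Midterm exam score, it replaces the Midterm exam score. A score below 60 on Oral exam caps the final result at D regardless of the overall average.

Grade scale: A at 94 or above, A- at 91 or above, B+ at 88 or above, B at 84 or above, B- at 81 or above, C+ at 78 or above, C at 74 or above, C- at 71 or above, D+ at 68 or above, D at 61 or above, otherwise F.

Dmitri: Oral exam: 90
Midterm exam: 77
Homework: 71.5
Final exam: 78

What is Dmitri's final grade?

C+

Final exam (78) > Midterm exam (77), so Midterm exam counts as 78.
Oral exam score 90 ≥ 60: minimum met.
Weighted total:
  Oral exam 90 × 0.35 = 31.5
  Midterm exam 78 × 0.13 = 10.14
  Homework 71.5 × 0.23 = 16.445
  Final exam 78 × 0.29 = 22.62
Sum = 80.705
80.705 is ≥ 78 and < 81 → C+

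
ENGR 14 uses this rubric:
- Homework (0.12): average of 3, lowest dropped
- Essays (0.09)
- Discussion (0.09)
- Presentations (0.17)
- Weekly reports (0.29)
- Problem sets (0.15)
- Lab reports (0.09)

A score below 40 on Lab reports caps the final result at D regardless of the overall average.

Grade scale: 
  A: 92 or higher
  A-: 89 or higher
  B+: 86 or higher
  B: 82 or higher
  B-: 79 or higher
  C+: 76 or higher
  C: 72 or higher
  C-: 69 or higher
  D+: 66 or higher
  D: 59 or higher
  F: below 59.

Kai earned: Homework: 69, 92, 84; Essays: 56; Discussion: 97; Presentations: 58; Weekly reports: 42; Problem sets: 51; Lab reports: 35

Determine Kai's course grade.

Homework: drop 69 → average of remaining 2 = 176/2 = 88
Lab reports score 35 < 40: minimum not met.
Weighted total:
  Homework 88 × 0.12 = 10.56
  Essays 56 × 0.09 = 5.04
  Discussion 97 × 0.09 = 8.73
  Presentations 58 × 0.17 = 9.86
  Weekly reports 42 × 0.29 = 12.18
  Problem sets 51 × 0.15 = 7.65
  Lab reports 35 × 0.09 = 3.15
Sum = 57.17
57.17 would be F; cap at D applies → F.

F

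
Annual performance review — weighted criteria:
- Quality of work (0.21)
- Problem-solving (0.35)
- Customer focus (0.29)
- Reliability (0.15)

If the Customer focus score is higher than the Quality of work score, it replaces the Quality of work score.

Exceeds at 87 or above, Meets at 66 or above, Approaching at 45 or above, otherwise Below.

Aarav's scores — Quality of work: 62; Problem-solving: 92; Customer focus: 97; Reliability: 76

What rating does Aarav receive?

Exceeds

Customer focus (97) > Quality of work (62), so Quality of work counts as 97.
Weighted total:
  Quality of work 97 × 0.21 = 20.37
  Problem-solving 92 × 0.35 = 32.2
  Customer focus 97 × 0.29 = 28.13
  Reliability 76 × 0.15 = 11.4
Sum = 92.1
92.1 ≥ 87 → Exceeds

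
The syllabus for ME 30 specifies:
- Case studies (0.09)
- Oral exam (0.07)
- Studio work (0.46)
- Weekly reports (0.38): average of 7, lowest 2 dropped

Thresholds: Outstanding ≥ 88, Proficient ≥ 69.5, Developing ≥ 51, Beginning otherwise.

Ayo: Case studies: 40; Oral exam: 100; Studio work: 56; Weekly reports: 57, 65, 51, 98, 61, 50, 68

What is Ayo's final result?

Developing

Weekly reports: drop 50, 51 → average of remaining 5 = 349/5 = 69.8
Weighted total:
  Case studies 40 × 0.09 = 3.6
  Oral exam 100 × 0.07 = 7
  Studio work 56 × 0.46 = 25.76
  Weekly reports 69.8 × 0.38 = 26.524
Sum = 62.884
62.884 is ≥ 51 and < 69.5 → Developing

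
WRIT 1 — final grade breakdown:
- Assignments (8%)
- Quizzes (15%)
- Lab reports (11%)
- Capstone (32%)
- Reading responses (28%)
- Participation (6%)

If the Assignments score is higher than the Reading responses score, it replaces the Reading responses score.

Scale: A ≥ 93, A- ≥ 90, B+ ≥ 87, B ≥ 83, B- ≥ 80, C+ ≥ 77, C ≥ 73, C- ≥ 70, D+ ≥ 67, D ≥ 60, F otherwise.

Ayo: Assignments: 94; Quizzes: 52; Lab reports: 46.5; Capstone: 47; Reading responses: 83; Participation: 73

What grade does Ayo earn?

Assignments (94) > Reading responses (83), so Reading responses counts as 94.
Weighted total:
  Assignments 94 × 0.08 = 7.52
  Quizzes 52 × 0.15 = 7.8
  Lab reports 46.5 × 0.11 = 5.115
  Capstone 47 × 0.32 = 15.04
  Reading responses 94 × 0.28 = 26.32
  Participation 73 × 0.06 = 4.38
Sum = 66.175
66.175 is ≥ 60 and < 67 → D

D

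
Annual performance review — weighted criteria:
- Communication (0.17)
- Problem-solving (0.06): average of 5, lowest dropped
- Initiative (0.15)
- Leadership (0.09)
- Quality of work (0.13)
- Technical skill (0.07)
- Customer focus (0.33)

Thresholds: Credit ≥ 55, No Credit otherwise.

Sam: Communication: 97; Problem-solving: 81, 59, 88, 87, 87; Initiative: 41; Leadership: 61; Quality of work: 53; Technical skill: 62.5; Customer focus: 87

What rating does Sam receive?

Problem-solving: drop 59 → average of remaining 4 = 343/4 = 85.75
Weighted total:
  Communication 97 × 0.17 = 16.49
  Problem-solving 85.75 × 0.06 = 5.145
  Initiative 41 × 0.15 = 6.15
  Leadership 61 × 0.09 = 5.49
  Quality of work 53 × 0.13 = 6.89
  Technical skill 62.5 × 0.07 = 4.375
  Customer focus 87 × 0.33 = 28.71
Sum = 73.25
73.25 ≥ 55 → Credit

Credit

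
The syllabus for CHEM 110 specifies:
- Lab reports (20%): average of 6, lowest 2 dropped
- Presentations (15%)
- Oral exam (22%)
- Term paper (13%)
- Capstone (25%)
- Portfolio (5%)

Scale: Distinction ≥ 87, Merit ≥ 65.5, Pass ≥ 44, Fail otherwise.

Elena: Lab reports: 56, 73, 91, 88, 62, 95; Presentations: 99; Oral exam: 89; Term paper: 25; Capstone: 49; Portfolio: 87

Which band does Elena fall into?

Merit

Lab reports: drop 56, 62 → average of remaining 4 = 347/4 = 86.75
Weighted total:
  Lab reports 86.75 × 0.2 = 17.35
  Presentations 99 × 0.15 = 14.85
  Oral exam 89 × 0.22 = 19.58
  Term paper 25 × 0.13 = 3.25
  Capstone 49 × 0.25 = 12.25
  Portfolio 87 × 0.05 = 4.35
Sum = 71.63
71.63 is ≥ 65.5 and < 87 → Merit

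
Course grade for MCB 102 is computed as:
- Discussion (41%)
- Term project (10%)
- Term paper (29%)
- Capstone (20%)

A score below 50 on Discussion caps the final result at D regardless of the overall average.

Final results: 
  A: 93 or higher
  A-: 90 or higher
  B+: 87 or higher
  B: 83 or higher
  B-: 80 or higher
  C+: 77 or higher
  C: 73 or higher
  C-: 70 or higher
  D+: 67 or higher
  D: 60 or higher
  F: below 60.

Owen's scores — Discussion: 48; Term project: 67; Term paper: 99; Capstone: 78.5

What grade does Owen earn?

Discussion score 48 < 50: minimum not met.
Weighted total:
  Discussion 48 × 0.41 = 19.68
  Term project 67 × 0.1 = 6.7
  Term paper 99 × 0.29 = 28.71
  Capstone 78.5 × 0.2 = 15.7
Sum = 70.79
70.79 would be C-; cap at D applies → D.

D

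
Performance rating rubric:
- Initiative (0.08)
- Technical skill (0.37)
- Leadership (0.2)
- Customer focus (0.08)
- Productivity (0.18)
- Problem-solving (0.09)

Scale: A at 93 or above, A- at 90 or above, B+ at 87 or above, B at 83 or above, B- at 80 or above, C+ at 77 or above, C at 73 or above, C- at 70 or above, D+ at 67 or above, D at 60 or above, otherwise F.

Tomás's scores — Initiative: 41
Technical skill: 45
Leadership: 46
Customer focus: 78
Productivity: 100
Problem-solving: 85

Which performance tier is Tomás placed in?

D

Weighted total:
  Initiative 41 × 0.08 = 3.28
  Technical skill 45 × 0.37 = 16.65
  Leadership 46 × 0.2 = 9.2
  Customer focus 78 × 0.08 = 6.24
  Productivity 100 × 0.18 = 18
  Problem-solving 85 × 0.09 = 7.65
Sum = 61.02
61.02 is ≥ 60 and < 67 → D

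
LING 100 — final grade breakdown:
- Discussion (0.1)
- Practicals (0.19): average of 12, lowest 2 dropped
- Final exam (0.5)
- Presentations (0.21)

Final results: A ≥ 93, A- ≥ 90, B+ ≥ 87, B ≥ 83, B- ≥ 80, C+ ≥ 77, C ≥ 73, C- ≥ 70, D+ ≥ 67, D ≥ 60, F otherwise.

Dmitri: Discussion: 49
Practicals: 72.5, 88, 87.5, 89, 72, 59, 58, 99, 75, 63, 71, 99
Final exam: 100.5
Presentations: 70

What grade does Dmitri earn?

Practicals: drop 58, 59 → average of remaining 10 = 816/10 = 81.6
Weighted total:
  Discussion 49 × 0.1 = 4.9
  Practicals 81.6 × 0.19 = 15.504
  Final exam 100.5 × 0.5 = 50.25
  Presentations 70 × 0.21 = 14.7
Sum = 85.354
85.354 is ≥ 83 and < 87 → B

B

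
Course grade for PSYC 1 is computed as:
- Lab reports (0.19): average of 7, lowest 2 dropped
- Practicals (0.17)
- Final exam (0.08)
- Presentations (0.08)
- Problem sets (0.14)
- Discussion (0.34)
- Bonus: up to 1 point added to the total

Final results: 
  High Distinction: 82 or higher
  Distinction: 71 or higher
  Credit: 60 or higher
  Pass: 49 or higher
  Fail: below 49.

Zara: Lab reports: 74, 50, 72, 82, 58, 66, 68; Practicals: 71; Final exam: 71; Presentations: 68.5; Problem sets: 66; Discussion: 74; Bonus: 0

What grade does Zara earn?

Distinction

Lab reports: drop 50, 58 → average of remaining 5 = 362/5 = 72.4
Weighted total:
  Lab reports 72.4 × 0.19 = 13.756
  Practicals 71 × 0.17 = 12.07
  Final exam 71 × 0.08 = 5.68
  Presentations 68.5 × 0.08 = 5.48
  Problem sets 66 × 0.14 = 9.24
  Discussion 74 × 0.34 = 25.16
Sum = 71.386
Bonus: 71.386 + 0 = 71.386
71.386 is ≥ 71 and < 82 → Distinction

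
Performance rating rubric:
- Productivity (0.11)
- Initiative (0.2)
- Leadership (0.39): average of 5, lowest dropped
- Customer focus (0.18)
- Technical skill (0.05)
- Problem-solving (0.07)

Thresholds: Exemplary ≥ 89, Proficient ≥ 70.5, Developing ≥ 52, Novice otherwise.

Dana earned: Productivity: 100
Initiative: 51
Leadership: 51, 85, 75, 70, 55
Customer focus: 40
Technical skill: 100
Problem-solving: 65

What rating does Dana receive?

Leadership: drop 51 → average of remaining 4 = 285/4 = 71.25
Weighted total:
  Productivity 100 × 0.11 = 11
  Initiative 51 × 0.2 = 10.2
  Leadership 71.25 × 0.39 = 27.7875
  Customer focus 40 × 0.18 = 7.2
  Technical skill 100 × 0.05 = 5
  Problem-solving 65 × 0.07 = 4.55
Sum = 65.7375
65.7375 is ≥ 52 and < 70.5 → Developing

Developing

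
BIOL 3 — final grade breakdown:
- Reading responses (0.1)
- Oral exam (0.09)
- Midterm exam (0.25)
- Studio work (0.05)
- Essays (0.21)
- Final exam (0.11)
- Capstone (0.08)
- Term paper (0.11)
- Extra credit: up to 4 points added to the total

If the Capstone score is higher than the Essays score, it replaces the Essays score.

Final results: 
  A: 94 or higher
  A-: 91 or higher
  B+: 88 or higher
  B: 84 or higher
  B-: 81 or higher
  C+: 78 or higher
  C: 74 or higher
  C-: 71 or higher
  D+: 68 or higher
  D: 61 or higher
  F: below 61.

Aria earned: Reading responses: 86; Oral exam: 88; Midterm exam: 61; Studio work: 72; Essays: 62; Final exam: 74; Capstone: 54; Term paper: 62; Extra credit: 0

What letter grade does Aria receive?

D

Capstone (54) ≤ Essays (62), so Essays stays at 62.
Weighted total:
  Reading responses 86 × 0.1 = 8.6
  Oral exam 88 × 0.09 = 7.92
  Midterm exam 61 × 0.25 = 15.25
  Studio work 72 × 0.05 = 3.6
  Essays 62 × 0.21 = 13.02
  Final exam 74 × 0.11 = 8.14
  Capstone 54 × 0.08 = 4.32
  Term paper 62 × 0.11 = 6.82
Sum = 67.67
Extra credit: 67.67 + 0 = 67.67
67.67 is ≥ 61 and < 68 → D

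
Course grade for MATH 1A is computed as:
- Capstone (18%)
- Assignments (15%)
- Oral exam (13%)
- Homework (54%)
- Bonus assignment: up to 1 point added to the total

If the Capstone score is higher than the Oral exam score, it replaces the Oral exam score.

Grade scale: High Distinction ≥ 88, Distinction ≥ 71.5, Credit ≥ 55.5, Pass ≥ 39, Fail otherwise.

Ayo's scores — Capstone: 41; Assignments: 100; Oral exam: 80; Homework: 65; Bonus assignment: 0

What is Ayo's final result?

Credit

Capstone (41) ≤ Oral exam (80), so Oral exam stays at 80.
Weighted total:
  Capstone 41 × 0.18 = 7.38
  Assignments 100 × 0.15 = 15
  Oral exam 80 × 0.13 = 10.4
  Homework 65 × 0.54 = 35.1
Sum = 67.88
Bonus assignment: 67.88 + 0 = 67.88
67.88 is ≥ 55.5 and < 71.5 → Credit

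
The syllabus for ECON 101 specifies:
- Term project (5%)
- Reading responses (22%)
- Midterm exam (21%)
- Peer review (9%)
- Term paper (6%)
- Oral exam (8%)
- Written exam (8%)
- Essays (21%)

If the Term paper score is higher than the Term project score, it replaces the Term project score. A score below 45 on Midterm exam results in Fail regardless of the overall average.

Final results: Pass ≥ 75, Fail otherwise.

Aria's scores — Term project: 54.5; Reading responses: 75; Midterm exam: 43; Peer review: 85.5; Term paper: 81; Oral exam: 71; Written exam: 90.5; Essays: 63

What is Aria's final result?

Term paper (81) > Term project (54.5), so Term project counts as 81.
Midterm exam score 43 < 45: minimum not met.
Weighted total:
  Term project 81 × 0.05 = 4.05
  Reading responses 75 × 0.22 = 16.5
  Midterm exam 43 × 0.21 = 9.03
  Peer review 85.5 × 0.09 = 7.695
  Term paper 81 × 0.06 = 4.86
  Oral exam 71 × 0.08 = 5.68
  Written exam 90.5 × 0.08 = 7.24
  Essays 63 × 0.21 = 13.23
Sum = 68.285
Because the Midterm exam minimum was not met, the result is Fail.

Fail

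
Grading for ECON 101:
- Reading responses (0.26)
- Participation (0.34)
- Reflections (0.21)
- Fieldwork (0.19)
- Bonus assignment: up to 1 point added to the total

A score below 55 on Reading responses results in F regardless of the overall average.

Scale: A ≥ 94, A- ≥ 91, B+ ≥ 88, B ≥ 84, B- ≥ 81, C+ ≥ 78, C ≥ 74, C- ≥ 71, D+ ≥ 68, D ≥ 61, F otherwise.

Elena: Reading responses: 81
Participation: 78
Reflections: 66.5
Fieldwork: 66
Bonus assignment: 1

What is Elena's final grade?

Reading responses score 81 ≥ 55: minimum met.
Weighted total:
  Reading responses 81 × 0.26 = 21.06
  Participation 78 × 0.34 = 26.52
  Reflections 66.5 × 0.21 = 13.965
  Fieldwork 66 × 0.19 = 12.54
Sum = 74.085
Bonus assignment: 74.085 + 1 = 75.085
75.085 is ≥ 74 and < 78 → C

C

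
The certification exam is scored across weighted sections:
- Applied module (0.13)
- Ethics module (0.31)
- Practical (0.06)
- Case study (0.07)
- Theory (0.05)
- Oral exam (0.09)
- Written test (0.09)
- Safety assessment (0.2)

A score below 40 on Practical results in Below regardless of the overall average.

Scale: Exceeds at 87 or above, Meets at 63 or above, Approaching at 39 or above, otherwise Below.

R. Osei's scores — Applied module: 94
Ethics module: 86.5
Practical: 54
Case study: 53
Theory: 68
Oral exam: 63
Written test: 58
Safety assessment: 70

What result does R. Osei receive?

Meets

Practical score 54 ≥ 40: minimum met.
Weighted total:
  Applied module 94 × 0.13 = 12.22
  Ethics module 86.5 × 0.31 = 26.815
  Practical 54 × 0.06 = 3.24
  Case study 53 × 0.07 = 3.71
  Theory 68 × 0.05 = 3.4
  Oral exam 63 × 0.09 = 5.67
  Written test 58 × 0.09 = 5.22
  Safety assessment 70 × 0.2 = 14
Sum = 74.275
74.275 is ≥ 63 and < 87 → Meets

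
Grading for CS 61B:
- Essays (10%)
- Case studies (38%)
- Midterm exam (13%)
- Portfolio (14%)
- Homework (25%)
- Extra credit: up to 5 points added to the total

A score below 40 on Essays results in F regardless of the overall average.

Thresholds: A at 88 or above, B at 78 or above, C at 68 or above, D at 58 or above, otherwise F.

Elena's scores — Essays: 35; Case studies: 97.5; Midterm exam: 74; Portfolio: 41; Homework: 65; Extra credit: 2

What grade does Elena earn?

F

Essays score 35 < 40: minimum not met.
Weighted total:
  Essays 35 × 0.1 = 3.5
  Case studies 97.5 × 0.38 = 37.05
  Midterm exam 74 × 0.13 = 9.62
  Portfolio 41 × 0.14 = 5.74
  Homework 65 × 0.25 = 16.25
Sum = 72.16
Extra credit: 72.16 + 2 = 74.16
Because the Essays minimum was not met, the result is F.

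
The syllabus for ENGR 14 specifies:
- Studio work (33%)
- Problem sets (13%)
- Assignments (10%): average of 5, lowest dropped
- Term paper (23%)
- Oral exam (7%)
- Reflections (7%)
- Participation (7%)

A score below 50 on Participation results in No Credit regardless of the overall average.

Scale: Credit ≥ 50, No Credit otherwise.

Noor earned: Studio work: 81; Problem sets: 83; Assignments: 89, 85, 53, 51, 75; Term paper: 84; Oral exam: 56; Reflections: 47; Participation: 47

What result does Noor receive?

Assignments: drop 51 → average of remaining 4 = 302/4 = 75.5
Participation score 47 < 50: minimum not met.
Weighted total:
  Studio work 81 × 0.33 = 26.73
  Problem sets 83 × 0.13 = 10.79
  Assignments 75.5 × 0.1 = 7.55
  Term paper 84 × 0.23 = 19.32
  Oral exam 56 × 0.07 = 3.92
  Reflections 47 × 0.07 = 3.29
  Participation 47 × 0.07 = 3.29
Sum = 74.89
Because the Participation minimum was not met, the result is No Credit.

No Credit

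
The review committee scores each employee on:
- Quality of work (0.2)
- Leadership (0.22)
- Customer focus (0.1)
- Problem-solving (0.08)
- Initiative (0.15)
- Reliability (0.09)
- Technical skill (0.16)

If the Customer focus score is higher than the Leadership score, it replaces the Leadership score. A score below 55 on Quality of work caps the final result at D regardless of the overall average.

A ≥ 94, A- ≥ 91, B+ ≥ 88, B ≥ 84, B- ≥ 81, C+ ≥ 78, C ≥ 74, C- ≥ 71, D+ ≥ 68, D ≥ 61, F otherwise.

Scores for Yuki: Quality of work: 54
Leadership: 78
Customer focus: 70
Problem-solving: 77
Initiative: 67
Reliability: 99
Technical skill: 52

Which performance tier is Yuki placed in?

D

Customer focus (70) ≤ Leadership (78), so Leadership stays at 78.
Quality of work score 54 < 55: minimum not met.
Weighted total:
  Quality of work 54 × 0.2 = 10.8
  Leadership 78 × 0.22 = 17.16
  Customer focus 70 × 0.1 = 7
  Problem-solving 77 × 0.08 = 6.16
  Initiative 67 × 0.15 = 10.05
  Reliability 99 × 0.09 = 8.91
  Technical skill 52 × 0.16 = 8.32
Sum = 68.4
68.4 would be D+; cap at D applies → D.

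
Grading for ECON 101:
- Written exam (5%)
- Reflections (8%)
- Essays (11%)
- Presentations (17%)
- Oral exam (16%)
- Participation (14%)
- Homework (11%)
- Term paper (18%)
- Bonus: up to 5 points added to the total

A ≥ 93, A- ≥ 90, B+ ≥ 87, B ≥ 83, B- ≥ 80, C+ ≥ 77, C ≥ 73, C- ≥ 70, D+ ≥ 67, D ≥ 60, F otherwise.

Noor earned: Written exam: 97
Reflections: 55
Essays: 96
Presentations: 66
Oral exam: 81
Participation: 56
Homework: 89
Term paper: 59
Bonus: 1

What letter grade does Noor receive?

C

Weighted total:
  Written exam 97 × 0.05 = 4.85
  Reflections 55 × 0.08 = 4.4
  Essays 96 × 0.11 = 10.56
  Presentations 66 × 0.17 = 11.22
  Oral exam 81 × 0.16 = 12.96
  Participation 56 × 0.14 = 7.84
  Homework 89 × 0.11 = 9.79
  Term paper 59 × 0.18 = 10.62
Sum = 72.24
Bonus: 72.24 + 1 = 73.24
73.24 is ≥ 73 and < 77 → C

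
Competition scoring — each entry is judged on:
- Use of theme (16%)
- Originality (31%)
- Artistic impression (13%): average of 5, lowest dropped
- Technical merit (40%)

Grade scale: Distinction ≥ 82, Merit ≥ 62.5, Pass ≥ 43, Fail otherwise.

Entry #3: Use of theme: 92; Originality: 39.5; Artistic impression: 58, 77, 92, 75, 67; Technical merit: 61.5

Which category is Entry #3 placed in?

Pass

Artistic impression: drop 58 → average of remaining 4 = 311/4 = 77.75
Weighted total:
  Use of theme 92 × 0.16 = 14.72
  Originality 39.5 × 0.31 = 12.245
  Artistic impression 77.75 × 0.13 = 10.1075
  Technical merit 61.5 × 0.4 = 24.6
Sum = 61.6725
61.6725 is ≥ 43 and < 62.5 → Pass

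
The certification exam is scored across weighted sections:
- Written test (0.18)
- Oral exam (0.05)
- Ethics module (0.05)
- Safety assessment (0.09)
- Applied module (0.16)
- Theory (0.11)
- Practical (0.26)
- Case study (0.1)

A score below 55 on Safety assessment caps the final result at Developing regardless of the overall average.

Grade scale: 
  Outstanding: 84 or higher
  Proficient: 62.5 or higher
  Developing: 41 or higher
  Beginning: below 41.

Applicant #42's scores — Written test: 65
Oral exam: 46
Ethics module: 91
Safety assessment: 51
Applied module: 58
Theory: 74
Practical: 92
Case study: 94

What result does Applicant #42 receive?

Developing

Safety assessment score 51 < 55: minimum not met.
Weighted total:
  Written test 65 × 0.18 = 11.7
  Oral exam 46 × 0.05 = 2.3
  Ethics module 91 × 0.05 = 4.55
  Safety assessment 51 × 0.09 = 4.59
  Applied module 58 × 0.16 = 9.28
  Theory 74 × 0.11 = 8.14
  Practical 92 × 0.26 = 23.92
  Case study 94 × 0.1 = 9.4
Sum = 73.88
73.88 would be Proficient; cap at Developing applies → Developing.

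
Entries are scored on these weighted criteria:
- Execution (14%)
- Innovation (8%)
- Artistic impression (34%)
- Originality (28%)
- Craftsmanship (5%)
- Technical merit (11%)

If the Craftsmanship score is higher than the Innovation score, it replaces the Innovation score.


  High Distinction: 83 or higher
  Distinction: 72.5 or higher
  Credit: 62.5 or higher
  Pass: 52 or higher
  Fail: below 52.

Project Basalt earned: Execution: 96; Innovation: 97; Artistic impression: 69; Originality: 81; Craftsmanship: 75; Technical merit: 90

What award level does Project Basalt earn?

Distinction

Craftsmanship (75) ≤ Innovation (97), so Innovation stays at 97.
Weighted total:
  Execution 96 × 0.14 = 13.44
  Innovation 97 × 0.08 = 7.76
  Artistic impression 69 × 0.34 = 23.46
  Originality 81 × 0.28 = 22.68
  Craftsmanship 75 × 0.05 = 3.75
  Technical merit 90 × 0.11 = 9.9
Sum = 80.99
80.99 is ≥ 72.5 and < 83 → Distinction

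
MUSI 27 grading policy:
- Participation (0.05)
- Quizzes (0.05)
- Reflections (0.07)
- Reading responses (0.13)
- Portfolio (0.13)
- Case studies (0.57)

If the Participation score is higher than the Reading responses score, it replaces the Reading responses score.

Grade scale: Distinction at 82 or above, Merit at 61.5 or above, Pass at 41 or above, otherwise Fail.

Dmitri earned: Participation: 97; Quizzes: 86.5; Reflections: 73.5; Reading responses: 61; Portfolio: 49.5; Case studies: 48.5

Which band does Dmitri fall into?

Participation (97) > Reading responses (61), so Reading responses counts as 97.
Weighted total:
  Participation 97 × 0.05 = 4.85
  Quizzes 86.5 × 0.05 = 4.325
  Reflections 73.5 × 0.07 = 5.145
  Reading responses 97 × 0.13 = 12.61
  Portfolio 49.5 × 0.13 = 6.435
  Case studies 48.5 × 0.57 = 27.645
Sum = 61.01
61.01 is ≥ 41 and < 61.5 → Pass

Pass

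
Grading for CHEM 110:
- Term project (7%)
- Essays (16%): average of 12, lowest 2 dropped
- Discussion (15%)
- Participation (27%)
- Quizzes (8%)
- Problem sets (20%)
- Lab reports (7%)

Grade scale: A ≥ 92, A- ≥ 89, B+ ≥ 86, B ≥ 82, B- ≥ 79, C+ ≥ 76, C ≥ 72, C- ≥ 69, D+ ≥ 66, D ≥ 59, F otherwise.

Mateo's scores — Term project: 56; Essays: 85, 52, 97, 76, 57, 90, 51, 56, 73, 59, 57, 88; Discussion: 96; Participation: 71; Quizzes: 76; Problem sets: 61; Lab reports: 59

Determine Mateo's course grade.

C-

Essays: drop 51, 52 → average of remaining 10 = 738/10 = 73.8
Weighted total:
  Term project 56 × 0.07 = 3.92
  Essays 73.8 × 0.16 = 11.808
  Discussion 96 × 0.15 = 14.4
  Participation 71 × 0.27 = 19.17
  Quizzes 76 × 0.08 = 6.08
  Problem sets 61 × 0.2 = 12.2
  Lab reports 59 × 0.07 = 4.13
Sum = 71.708
71.708 is ≥ 69 and < 72 → C-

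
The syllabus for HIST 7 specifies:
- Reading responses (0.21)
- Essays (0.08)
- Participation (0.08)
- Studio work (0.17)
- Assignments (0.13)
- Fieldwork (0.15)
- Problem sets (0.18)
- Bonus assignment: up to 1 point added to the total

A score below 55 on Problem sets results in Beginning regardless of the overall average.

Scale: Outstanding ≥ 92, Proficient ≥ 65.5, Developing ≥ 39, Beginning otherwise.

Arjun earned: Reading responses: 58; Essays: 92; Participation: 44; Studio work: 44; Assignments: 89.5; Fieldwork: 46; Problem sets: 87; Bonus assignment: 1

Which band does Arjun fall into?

Proficient

Problem sets score 87 ≥ 55: minimum met.
Weighted total:
  Reading responses 58 × 0.21 = 12.18
  Essays 92 × 0.08 = 7.36
  Participation 44 × 0.08 = 3.52
  Studio work 44 × 0.17 = 7.48
  Assignments 89.5 × 0.13 = 11.635
  Fieldwork 46 × 0.15 = 6.9
  Problem sets 87 × 0.18 = 15.66
Sum = 64.735
Bonus assignment: 64.735 + 1 = 65.735
65.735 is ≥ 65.5 and < 92 → Proficient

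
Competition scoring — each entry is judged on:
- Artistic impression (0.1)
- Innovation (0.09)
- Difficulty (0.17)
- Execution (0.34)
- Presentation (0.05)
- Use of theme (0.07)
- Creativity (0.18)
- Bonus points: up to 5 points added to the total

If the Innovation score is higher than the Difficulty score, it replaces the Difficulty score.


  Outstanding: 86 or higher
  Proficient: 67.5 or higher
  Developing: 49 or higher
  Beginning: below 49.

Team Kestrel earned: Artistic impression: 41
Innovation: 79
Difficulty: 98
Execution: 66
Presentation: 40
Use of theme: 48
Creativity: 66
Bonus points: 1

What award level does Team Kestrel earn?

Innovation (79) ≤ Difficulty (98), so Difficulty stays at 98.
Weighted total:
  Artistic impression 41 × 0.1 = 4.1
  Innovation 79 × 0.09 = 7.11
  Difficulty 98 × 0.17 = 16.66
  Execution 66 × 0.34 = 22.44
  Presentation 40 × 0.05 = 2
  Use of theme 48 × 0.07 = 3.36
  Creativity 66 × 0.18 = 11.88
Sum = 67.55
Bonus points: 67.55 + 1 = 68.55
68.55 is ≥ 67.5 and < 86 → Proficient

Proficient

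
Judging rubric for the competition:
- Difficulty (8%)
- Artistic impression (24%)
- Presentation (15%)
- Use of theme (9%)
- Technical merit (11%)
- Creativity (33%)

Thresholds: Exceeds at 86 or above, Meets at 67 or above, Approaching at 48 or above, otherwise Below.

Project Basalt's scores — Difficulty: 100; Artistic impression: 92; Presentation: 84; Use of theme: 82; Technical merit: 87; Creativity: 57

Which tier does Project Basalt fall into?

Meets

Weighted total:
  Difficulty 100 × 0.08 = 8
  Artistic impression 92 × 0.24 = 22.08
  Presentation 84 × 0.15 = 12.6
  Use of theme 82 × 0.09 = 7.38
  Technical merit 87 × 0.11 = 9.57
  Creativity 57 × 0.33 = 18.81
Sum = 78.44
78.44 is ≥ 67 and < 86 → Meets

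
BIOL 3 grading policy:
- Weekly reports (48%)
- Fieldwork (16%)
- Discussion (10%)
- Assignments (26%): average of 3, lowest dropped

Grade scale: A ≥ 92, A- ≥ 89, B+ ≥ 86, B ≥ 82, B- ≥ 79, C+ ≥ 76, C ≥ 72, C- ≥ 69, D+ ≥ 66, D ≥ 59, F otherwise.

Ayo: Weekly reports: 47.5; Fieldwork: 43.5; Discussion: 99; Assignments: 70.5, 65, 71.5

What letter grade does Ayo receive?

F

Assignments: drop 65 → average of remaining 2 = 142/2 = 71
Weighted total:
  Weekly reports 47.5 × 0.48 = 22.8
  Fieldwork 43.5 × 0.16 = 6.96
  Discussion 99 × 0.1 = 9.9
  Assignments 71 × 0.26 = 18.46
Sum = 58.12
58.12 < 59 → F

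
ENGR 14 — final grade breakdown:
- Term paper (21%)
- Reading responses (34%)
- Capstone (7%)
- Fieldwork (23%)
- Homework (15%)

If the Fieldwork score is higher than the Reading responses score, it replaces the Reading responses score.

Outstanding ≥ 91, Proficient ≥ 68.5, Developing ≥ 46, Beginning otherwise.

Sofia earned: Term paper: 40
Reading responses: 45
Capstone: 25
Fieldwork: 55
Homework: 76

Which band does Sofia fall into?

Developing

Fieldwork (55) > Reading responses (45), so Reading responses counts as 55.
Weighted total:
  Term paper 40 × 0.21 = 8.4
  Reading responses 55 × 0.34 = 18.7
  Capstone 25 × 0.07 = 1.75
  Fieldwork 55 × 0.23 = 12.65
  Homework 76 × 0.15 = 11.4
Sum = 52.9
52.9 is ≥ 46 and < 68.5 → Developing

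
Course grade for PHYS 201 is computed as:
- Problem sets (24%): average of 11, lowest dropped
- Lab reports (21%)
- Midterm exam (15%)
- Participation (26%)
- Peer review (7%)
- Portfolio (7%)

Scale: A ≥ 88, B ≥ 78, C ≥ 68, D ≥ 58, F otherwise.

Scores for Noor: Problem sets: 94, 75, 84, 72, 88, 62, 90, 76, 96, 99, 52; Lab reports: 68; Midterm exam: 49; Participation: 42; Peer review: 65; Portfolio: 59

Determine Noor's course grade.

D

Problem sets: drop 52 → average of remaining 10 = 836/10 = 83.6
Weighted total:
  Problem sets 83.6 × 0.24 = 20.064
  Lab reports 68 × 0.21 = 14.28
  Midterm exam 49 × 0.15 = 7.35
  Participation 42 × 0.26 = 10.92
  Peer review 65 × 0.07 = 4.55
  Portfolio 59 × 0.07 = 4.13
Sum = 61.294
61.294 is ≥ 58 and < 68 → D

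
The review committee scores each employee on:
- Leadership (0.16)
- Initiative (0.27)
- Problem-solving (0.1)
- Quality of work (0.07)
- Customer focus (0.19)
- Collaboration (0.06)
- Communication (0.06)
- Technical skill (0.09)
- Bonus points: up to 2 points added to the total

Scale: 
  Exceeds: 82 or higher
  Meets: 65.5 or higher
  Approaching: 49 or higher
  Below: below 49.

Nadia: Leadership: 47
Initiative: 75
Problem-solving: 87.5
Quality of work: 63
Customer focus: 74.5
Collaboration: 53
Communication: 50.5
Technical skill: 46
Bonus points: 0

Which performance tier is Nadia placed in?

Approaching

Weighted total:
  Leadership 47 × 0.16 = 7.52
  Initiative 75 × 0.27 = 20.25
  Problem-solving 87.5 × 0.1 = 8.75
  Quality of work 63 × 0.07 = 4.41
  Customer focus 74.5 × 0.19 = 14.155
  Collaboration 53 × 0.06 = 3.18
  Communication 50.5 × 0.06 = 3.03
  Technical skill 46 × 0.09 = 4.14
Sum = 65.435
Bonus points: 65.435 + 0 = 65.435
65.435 is ≥ 49 and < 65.5 → Approaching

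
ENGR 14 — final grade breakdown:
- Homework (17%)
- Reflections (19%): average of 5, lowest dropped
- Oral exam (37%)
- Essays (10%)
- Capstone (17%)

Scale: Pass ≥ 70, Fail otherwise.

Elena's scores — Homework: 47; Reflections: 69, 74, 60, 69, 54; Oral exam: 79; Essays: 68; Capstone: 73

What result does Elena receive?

Fail

Reflections: drop 54 → average of remaining 4 = 272/4 = 68
Weighted total:
  Homework 47 × 0.17 = 7.99
  Reflections 68 × 0.19 = 12.92
  Oral exam 79 × 0.37 = 29.23
  Essays 68 × 0.1 = 6.8
  Capstone 73 × 0.17 = 12.41
Sum = 69.35
69.35 < 70 → Fail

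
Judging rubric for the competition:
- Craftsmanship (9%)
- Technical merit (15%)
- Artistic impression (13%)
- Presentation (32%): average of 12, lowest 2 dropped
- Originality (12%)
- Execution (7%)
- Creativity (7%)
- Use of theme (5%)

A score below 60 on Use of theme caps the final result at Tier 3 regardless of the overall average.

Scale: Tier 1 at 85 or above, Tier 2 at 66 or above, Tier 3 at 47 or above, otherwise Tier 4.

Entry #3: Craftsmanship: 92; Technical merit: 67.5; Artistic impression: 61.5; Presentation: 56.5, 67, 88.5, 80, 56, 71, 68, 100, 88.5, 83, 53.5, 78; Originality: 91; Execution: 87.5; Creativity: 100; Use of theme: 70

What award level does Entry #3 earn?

Tier 2

Presentation: drop 53.5, 56 → average of remaining 10 = 780.5/10 = 78.05
Use of theme score 70 ≥ 60: minimum met.
Weighted total:
  Craftsmanship 92 × 0.09 = 8.28
  Technical merit 67.5 × 0.15 = 10.125
  Artistic impression 61.5 × 0.13 = 7.995
  Presentation 78.05 × 0.32 = 24.976
  Originality 91 × 0.12 = 10.92
  Execution 87.5 × 0.07 = 6.125
  Creativity 100 × 0.07 = 7
  Use of theme 70 × 0.05 = 3.5
Sum = 78.921
78.921 is ≥ 66 and < 85 → Tier 2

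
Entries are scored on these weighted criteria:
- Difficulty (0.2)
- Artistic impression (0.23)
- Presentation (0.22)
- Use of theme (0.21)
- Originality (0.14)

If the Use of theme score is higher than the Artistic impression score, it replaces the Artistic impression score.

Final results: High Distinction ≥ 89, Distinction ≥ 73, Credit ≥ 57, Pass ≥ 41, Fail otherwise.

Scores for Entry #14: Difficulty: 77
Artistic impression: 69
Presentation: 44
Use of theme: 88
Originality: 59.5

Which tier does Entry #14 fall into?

Credit

Use of theme (88) > Artistic impression (69), so Artistic impression counts as 88.
Weighted total:
  Difficulty 77 × 0.2 = 15.4
  Artistic impression 88 × 0.23 = 20.24
  Presentation 44 × 0.22 = 9.68
  Use of theme 88 × 0.21 = 18.48
  Originality 59.5 × 0.14 = 8.33
Sum = 72.13
72.13 is ≥ 57 and < 73 → Credit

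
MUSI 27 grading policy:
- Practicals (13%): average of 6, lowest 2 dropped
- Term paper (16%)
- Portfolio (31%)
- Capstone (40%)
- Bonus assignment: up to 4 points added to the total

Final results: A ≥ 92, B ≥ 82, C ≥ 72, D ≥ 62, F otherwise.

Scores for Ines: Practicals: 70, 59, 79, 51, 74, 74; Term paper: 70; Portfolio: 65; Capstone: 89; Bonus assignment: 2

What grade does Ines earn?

Practicals: drop 51, 59 → average of remaining 4 = 297/4 = 74.25
Weighted total:
  Practicals 74.25 × 0.13 = 9.6525
  Term paper 70 × 0.16 = 11.2
  Portfolio 65 × 0.31 = 20.15
  Capstone 89 × 0.4 = 35.6
Sum = 76.6025
Bonus assignment: 76.6025 + 2 = 78.6025
78.6025 is ≥ 72 and < 82 → C

C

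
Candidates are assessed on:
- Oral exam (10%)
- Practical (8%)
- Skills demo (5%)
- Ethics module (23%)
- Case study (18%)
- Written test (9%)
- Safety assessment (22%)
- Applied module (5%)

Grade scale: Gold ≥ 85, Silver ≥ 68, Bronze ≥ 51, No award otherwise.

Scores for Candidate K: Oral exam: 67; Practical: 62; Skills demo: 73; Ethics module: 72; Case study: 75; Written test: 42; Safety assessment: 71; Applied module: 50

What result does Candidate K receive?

Bronze

Weighted total:
  Oral exam 67 × 0.1 = 6.7
  Practical 62 × 0.08 = 4.96
  Skills demo 73 × 0.05 = 3.65
  Ethics module 72 × 0.23 = 16.56
  Case study 75 × 0.18 = 13.5
  Written test 42 × 0.09 = 3.78
  Safety assessment 71 × 0.22 = 15.62
  Applied module 50 × 0.05 = 2.5
Sum = 67.27
67.27 is ≥ 51 and < 68 → Bronze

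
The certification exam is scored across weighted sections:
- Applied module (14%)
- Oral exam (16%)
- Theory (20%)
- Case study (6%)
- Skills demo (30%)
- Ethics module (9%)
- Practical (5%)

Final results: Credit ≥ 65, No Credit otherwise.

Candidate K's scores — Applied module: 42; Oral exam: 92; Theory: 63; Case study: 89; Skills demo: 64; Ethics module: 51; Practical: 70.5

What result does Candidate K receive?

Credit

Weighted total:
  Applied module 42 × 0.14 = 5.88
  Oral exam 92 × 0.16 = 14.72
  Theory 63 × 0.2 = 12.6
  Case study 89 × 0.06 = 5.34
  Skills demo 64 × 0.3 = 19.2
  Ethics module 51 × 0.09 = 4.59
  Practical 70.5 × 0.05 = 3.525
Sum = 65.855
65.855 ≥ 65 → Credit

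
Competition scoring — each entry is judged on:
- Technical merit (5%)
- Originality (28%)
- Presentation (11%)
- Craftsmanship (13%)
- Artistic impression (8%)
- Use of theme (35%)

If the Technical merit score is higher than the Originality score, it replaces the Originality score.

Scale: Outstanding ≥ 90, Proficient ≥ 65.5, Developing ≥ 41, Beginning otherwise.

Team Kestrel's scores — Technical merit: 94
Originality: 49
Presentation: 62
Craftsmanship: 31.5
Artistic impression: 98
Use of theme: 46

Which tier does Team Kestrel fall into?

Technical merit (94) > Originality (49), so Originality counts as 94.
Weighted total:
  Technical merit 94 × 0.05 = 4.7
  Originality 94 × 0.28 = 26.32
  Presentation 62 × 0.11 = 6.82
  Craftsmanship 31.5 × 0.13 = 4.095
  Artistic impression 98 × 0.08 = 7.84
  Use of theme 46 × 0.35 = 16.1
Sum = 65.875
65.875 is ≥ 65.5 and < 90 → Proficient

Proficient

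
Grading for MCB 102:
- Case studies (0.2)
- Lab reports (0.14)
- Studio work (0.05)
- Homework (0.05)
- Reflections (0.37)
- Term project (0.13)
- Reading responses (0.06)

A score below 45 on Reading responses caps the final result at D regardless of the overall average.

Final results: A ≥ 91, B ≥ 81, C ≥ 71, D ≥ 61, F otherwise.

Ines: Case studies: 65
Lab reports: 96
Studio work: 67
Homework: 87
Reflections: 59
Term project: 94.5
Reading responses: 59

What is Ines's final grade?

Reading responses score 59 ≥ 45: minimum met.
Weighted total:
  Case studies 65 × 0.2 = 13
  Lab reports 96 × 0.14 = 13.44
  Studio work 67 × 0.05 = 3.35
  Homework 87 × 0.05 = 4.35
  Reflections 59 × 0.37 = 21.83
  Term project 94.5 × 0.13 = 12.285
  Reading responses 59 × 0.06 = 3.54
Sum = 71.795
71.795 is ≥ 71 and < 81 → C

C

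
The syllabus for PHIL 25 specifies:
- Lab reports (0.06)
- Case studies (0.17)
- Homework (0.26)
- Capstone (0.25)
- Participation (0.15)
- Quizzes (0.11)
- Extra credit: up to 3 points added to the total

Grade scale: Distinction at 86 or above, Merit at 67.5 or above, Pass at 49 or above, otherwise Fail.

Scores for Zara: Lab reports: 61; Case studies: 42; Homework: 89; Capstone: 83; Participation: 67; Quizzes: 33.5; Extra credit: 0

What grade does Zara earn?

Merit

Weighted total:
  Lab reports 61 × 0.06 = 3.66
  Case studies 42 × 0.17 = 7.14
  Homework 89 × 0.26 = 23.14
  Capstone 83 × 0.25 = 20.75
  Participation 67 × 0.15 = 10.05
  Quizzes 33.5 × 0.11 = 3.685
Sum = 68.425
Extra credit: 68.425 + 0 = 68.425
68.425 is ≥ 67.5 and < 86 → Merit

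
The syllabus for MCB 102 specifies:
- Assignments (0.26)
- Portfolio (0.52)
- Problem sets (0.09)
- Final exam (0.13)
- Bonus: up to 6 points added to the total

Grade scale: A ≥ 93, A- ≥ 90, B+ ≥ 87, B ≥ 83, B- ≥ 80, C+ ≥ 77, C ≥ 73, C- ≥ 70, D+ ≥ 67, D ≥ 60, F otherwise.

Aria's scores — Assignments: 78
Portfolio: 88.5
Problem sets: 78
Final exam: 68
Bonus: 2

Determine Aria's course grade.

Weighted total:
  Assignments 78 × 0.26 = 20.28
  Portfolio 88.5 × 0.52 = 46.02
  Problem sets 78 × 0.09 = 7.02
  Final exam 68 × 0.13 = 8.84
Sum = 82.16
Bonus: 82.16 + 2 = 84.16
84.16 is ≥ 83 and < 87 → B

B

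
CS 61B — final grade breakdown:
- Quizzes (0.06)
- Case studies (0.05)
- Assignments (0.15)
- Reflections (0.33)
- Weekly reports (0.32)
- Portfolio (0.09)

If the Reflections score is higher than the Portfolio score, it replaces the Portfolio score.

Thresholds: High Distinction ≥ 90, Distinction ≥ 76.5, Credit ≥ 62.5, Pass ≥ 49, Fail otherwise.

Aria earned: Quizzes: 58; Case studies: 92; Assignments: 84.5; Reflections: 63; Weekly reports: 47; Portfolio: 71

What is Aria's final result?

Reflections (63) ≤ Portfolio (71), so Portfolio stays at 71.
Weighted total:
  Quizzes 58 × 0.06 = 3.48
  Case studies 92 × 0.05 = 4.6
  Assignments 84.5 × 0.15 = 12.675
  Reflections 63 × 0.33 = 20.79
  Weekly reports 47 × 0.32 = 15.04
  Portfolio 71 × 0.09 = 6.39
Sum = 62.975
62.975 is ≥ 62.5 and < 76.5 → Credit

Credit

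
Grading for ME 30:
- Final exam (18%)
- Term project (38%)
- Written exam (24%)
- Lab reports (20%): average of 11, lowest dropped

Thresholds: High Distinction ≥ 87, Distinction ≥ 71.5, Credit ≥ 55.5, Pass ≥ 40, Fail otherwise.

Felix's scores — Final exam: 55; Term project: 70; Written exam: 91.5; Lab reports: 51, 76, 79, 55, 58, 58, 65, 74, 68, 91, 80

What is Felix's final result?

Lab reports: drop 51 → average of remaining 10 = 704/10 = 70.4
Weighted total:
  Final exam 55 × 0.18 = 9.9
  Term project 70 × 0.38 = 26.6
  Written exam 91.5 × 0.24 = 21.96
  Lab reports 70.4 × 0.2 = 14.08
Sum = 72.54
72.54 is ≥ 71.5 and < 87 → Distinction

Distinction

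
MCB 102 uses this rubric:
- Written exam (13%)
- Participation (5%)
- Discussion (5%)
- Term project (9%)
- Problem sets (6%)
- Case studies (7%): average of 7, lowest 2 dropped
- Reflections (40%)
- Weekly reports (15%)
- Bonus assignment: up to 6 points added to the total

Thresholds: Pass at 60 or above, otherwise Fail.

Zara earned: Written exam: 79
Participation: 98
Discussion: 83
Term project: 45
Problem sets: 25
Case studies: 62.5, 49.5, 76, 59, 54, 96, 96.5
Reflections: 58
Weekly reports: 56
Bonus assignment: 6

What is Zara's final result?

Pass

Case studies: drop 49.5, 54 → average of remaining 5 = 390/5 = 78
Weighted total:
  Written exam 79 × 0.13 = 10.27
  Participation 98 × 0.05 = 4.9
  Discussion 83 × 0.05 = 4.15
  Term project 45 × 0.09 = 4.05
  Problem sets 25 × 0.06 = 1.5
  Case studies 78 × 0.07 = 5.46
  Reflections 58 × 0.4 = 23.2
  Weekly reports 56 × 0.15 = 8.4
Sum = 61.93
Bonus assignment: 61.93 + 6 = 67.93
67.93 ≥ 60 → Pass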